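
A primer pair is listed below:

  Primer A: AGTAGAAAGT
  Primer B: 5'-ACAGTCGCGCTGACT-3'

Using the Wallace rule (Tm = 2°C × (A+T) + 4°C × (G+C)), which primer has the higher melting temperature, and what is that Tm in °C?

Primer A: A+T=7, G+C=3 → Tm = 2(7)+4(3) = 26°C
Primer B: A+T=6, G+C=9 → Tm = 2(6)+4(9) = 48°C
26°C vs 48°C → primer B is higher.

Primer B, 48°C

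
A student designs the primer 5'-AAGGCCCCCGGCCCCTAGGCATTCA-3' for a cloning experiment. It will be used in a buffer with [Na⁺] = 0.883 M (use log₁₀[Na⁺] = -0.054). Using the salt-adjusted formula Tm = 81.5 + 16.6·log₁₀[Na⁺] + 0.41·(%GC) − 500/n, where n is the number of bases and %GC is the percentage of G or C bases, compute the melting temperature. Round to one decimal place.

Length n = 25. Scanning the sequence gives C=11, G=6, T=3, A=5.
G+C = 17, so %GC = 17/25 × 100 = 68%
Salt term: 16.6 × (-0.054) = -0.896
GC term: 0.41 × 68 = 27.88; length term: −500/25 = −20
Tm = 81.5 + (-0.896) + 27.88 − 20 = 88.484 → 88.5°C

88.5°C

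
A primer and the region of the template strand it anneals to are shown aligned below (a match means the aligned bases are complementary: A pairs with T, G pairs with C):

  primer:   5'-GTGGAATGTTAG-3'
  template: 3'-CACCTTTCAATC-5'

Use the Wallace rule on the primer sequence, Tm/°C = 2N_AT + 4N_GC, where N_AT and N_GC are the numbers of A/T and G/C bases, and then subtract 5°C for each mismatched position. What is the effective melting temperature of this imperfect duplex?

Primer base counts: A=3, T=4, G=5, C=0 → A+T=7, G+C=5
Perfect-match Tm = 2(7) + 4(5) = 14 + 20 = 34°C
Mismatches (positions where the bases are not complementary): 1 (at position 7)
Effective Tm = 34 − 1×5 = 34 − 5 = 29°C

29°C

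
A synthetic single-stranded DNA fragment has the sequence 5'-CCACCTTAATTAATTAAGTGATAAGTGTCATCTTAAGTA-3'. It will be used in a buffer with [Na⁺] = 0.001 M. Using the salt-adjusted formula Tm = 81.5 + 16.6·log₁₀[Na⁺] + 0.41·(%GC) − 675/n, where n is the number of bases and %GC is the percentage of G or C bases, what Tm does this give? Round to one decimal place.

Length n = 39. Counting bases: A=14, T=14, G=5, C=6
G+C = 11, so %GC = 11/39 × 100 = 28.205%
Salt term: 16.6 × (-3) = -49.8
GC term: 0.41 × 28.205 = 11.564; length term: −675/39 = −17.308
Tm = 81.5 + (-49.8) + 11.564 − 17.308 = 25.956 → 26.0°C

26.0°C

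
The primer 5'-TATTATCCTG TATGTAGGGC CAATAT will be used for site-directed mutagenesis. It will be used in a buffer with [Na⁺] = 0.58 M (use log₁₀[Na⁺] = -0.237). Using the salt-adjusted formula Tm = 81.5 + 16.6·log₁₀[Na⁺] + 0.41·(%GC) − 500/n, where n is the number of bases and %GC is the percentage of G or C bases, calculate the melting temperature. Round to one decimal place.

72.5°C

Length n = 26. Counting bases: A=7, G=5, T=10, C=4
G+C = 9, so %GC = 9/26 × 100 = 34.615%
Salt term: 16.6 × (-0.237) = -3.934
GC term: 0.41 × 34.615 = 14.192; length term: −500/26 = −19.231
Tm = 81.5 + (-3.934) + 14.192 − 19.231 = 72.527 → 72.5°C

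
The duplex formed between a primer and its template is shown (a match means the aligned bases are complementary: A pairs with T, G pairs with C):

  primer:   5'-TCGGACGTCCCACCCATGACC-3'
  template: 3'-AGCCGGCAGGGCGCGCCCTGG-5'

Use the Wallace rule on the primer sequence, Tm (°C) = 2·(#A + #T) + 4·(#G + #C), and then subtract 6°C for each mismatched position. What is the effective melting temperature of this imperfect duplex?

Primer base counts: A=4, T=3, G=4, C=10 → A+T=7, G+C=14
Perfect-match Tm = 2(7) + 4(14) = 14 + 56 = 70°C
Mismatches (positions where the bases are not complementary): 5 (at positions 5, 12, 14, 16, 17)
Effective Tm = 70 − 5×6 = 70 − 30 = 40°C

40°C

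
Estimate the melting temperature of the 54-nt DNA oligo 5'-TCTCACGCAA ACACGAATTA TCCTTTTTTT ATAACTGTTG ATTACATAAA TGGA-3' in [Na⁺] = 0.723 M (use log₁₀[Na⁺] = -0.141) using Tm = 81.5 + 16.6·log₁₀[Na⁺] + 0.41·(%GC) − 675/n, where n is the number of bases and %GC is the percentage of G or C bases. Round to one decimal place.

78.8°C

Length n = 54. Counting bases: C=10, T=20, A=18, G=6
G+C = 16, so %GC = 16/54 × 100 = 29.63%
Salt term: 16.6 × (-0.141) = -2.341
GC term: 0.41 × 29.63 = 12.148; length term: −675/54 = −12.5
Tm = 81.5 + (-2.341) + 12.148 − 12.5 = 78.807 → 78.8°C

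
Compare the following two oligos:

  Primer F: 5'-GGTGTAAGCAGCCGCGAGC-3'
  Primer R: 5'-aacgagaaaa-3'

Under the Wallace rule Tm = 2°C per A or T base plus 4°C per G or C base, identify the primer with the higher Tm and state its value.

Primer F, 64°C

Primer F: A+T=6, G+C=13 → Tm = 2(6)+4(13) = 64°C
Primer R: A+T=7, G+C=3 → Tm = 2(7)+4(3) = 26°C
64°C vs 26°C → primer F is higher.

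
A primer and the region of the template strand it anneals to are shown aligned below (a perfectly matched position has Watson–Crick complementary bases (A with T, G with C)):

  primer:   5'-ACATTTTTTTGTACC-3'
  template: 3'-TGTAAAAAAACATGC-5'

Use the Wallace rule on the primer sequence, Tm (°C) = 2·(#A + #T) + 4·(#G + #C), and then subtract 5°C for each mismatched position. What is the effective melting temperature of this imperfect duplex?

Primer base counts: A=3, T=8, G=1, C=3 → A+T=11, G+C=4
Perfect-match Tm = 2(11) + 4(4) = 22 + 16 = 38°C
Mismatches (positions where the bases are not complementary): 1 (at position 15)
Effective Tm = 38 − 1×5 = 38 − 5 = 33°C

33°C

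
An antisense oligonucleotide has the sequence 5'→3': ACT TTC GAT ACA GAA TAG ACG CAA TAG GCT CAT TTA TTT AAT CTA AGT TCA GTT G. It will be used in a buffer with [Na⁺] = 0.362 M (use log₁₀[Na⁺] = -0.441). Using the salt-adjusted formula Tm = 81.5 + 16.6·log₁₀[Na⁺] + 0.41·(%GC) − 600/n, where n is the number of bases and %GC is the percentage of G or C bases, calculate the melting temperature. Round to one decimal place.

76.7°C

Length n = 55. Base counts: T=19, G=9, A=18, C=9
G+C = 18, so %GC = 18/55 × 100 = 32.727%
Salt term: 16.6 × (-0.441) = -7.321
GC term: 0.41 × 32.727 = 13.418; length term: −600/55 = −10.909
Tm = 81.5 + (-7.321) + 13.418 − 10.909 = 76.688 → 76.7°C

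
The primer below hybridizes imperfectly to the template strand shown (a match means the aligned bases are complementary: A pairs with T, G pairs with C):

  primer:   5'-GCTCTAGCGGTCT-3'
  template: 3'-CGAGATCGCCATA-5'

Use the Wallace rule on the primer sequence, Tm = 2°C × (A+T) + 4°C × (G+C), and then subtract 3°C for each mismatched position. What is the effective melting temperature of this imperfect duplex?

39°C

Primer base counts: A=1, T=4, G=4, C=4 → A+T=5, G+C=8
Perfect-match Tm = 2(5) + 4(8) = 10 + 32 = 42°C
Mismatches (positions where the bases are not complementary): 1 (at position 12)
Effective Tm = 42 − 1×3 = 42 − 3 = 39°C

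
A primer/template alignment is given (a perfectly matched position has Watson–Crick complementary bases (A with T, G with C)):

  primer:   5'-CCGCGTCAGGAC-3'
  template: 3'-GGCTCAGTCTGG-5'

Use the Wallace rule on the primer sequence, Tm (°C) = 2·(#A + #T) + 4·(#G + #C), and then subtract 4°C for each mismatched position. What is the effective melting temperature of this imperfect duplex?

Primer base counts: A=2, T=1, G=4, C=5 → A+T=3, G+C=9
Perfect-match Tm = 2(3) + 4(9) = 6 + 36 = 42°C
Mismatches (positions where the bases are not complementary): 3 (at positions 4, 10, 11)
Effective Tm = 42 − 3×4 = 42 − 12 = 30°C

30°C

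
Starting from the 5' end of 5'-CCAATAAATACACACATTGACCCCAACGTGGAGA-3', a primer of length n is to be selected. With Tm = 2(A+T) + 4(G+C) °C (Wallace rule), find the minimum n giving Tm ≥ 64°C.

n = 23

First 22 bases: CCAATAAATACACACATTGACC → Tm = 60°C (< 64°C)
First 23 bases: CCAATAAATACACACATTGACCC → Tm = 64°C (≥ 64°C)
Each additional base adds 2°C (A/T) or 4°C (G/C), so Tm is non-decreasing in n; n = 23 is the first length to reach 64°C.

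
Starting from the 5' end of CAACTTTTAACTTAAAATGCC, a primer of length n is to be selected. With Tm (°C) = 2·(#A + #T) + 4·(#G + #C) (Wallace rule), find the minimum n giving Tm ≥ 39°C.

n = 17

First 16 bases: CAACTTTTAACTTAAA → Tm = 38°C (< 39°C)
First 17 bases: CAACTTTTAACTTAAAA → Tm = 40°C (≥ 39°C)
Since every base adds ≥2°C, Tm only increases with n, so the threshold is first crossed at n = 17.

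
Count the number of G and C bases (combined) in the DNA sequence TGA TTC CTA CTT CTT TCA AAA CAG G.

Counting bases: G=3, T=9, C=6, A=7
Total G or C: 3 + 6 = 9

9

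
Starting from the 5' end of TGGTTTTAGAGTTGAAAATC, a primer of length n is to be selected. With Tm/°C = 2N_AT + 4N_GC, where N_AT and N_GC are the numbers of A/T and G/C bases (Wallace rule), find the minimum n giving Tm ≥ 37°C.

n = 14

First 13 bases: TGGTTTTAGAGTT → Tm = 34°C (< 37°C)
First 14 bases: TGGTTTTAGAGTTG → Tm = 38°C (≥ 37°C)
Since every base adds ≥2°C, Tm only increases with n, so the threshold is first crossed at n = 14.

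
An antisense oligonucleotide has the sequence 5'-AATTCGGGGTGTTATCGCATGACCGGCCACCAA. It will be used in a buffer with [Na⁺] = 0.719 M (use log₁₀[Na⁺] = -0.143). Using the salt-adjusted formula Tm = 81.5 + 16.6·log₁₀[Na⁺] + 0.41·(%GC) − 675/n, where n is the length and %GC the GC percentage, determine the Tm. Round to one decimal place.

Length n = 33. G=9, A=8, C=9, T=7
G+C = 18, so %GC = 18/33 × 100 = 54.545%
Salt term: 16.6 × (-0.143) = -2.374
GC term: 0.41 × 54.545 = 22.363; length term: −675/33 = −20.455
Tm = 81.5 + (-2.374) + 22.363 − 20.455 = 81.034 → 81.0°C

81.0°C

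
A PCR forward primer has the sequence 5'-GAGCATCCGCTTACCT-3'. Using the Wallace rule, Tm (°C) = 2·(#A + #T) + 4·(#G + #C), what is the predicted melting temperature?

50°C

Scanning the sequence gives A=3, T=4, C=6, G=3.
AT pairs contribute 7, GC pairs contribute 9.
Tm = 2(7) + 4(9) = 14 + 36 = 50°C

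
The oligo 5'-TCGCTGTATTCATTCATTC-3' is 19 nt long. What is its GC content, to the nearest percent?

Counting bases: G=2, C=5, T=9, A=3
G+C = 2 + 5 = 7 out of 19 bases
%GC = 7/19 × 100 = 36.84% ≈ 37%

37%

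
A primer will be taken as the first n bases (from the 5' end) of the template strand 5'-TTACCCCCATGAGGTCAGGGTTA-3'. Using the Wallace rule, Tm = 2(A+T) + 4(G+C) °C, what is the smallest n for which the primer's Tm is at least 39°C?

n = 13

First 12 bases: TTACCCCCATGA → Tm = 36°C (< 39°C)
First 13 bases: TTACCCCCATGAG → Tm = 40°C (≥ 39°C)
Each additional base adds 2°C (A/T) or 4°C (G/C), so Tm is non-decreasing in n; n = 13 is the first length to reach 39°C.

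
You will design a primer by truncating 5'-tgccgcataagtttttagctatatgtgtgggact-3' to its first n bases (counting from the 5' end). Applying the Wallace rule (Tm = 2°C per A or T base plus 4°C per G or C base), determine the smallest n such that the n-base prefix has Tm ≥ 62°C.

First 22 bases: TGCCGCATAAGTTTTTAGCTAT → Tm = 60°C (< 62°C)
First 23 bases: TGCCGCATAAGTTTTTAGCTATA → Tm = 62°C (≥ 62°C)
Since every base adds ≥2°C, Tm only increases with n, so the threshold is first crossed at n = 23.

n = 23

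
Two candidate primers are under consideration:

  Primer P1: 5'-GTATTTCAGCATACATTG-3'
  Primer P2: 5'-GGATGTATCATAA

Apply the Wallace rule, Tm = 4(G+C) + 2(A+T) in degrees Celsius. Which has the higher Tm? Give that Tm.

Primer P1: A+T=12, G+C=6 → Tm = 2(12)+4(6) = 48°C
Primer P2: A+T=9, G+C=4 → Tm = 2(9)+4(4) = 34°C
48°C vs 34°C → primer P1 is higher.

Primer P1, 48°C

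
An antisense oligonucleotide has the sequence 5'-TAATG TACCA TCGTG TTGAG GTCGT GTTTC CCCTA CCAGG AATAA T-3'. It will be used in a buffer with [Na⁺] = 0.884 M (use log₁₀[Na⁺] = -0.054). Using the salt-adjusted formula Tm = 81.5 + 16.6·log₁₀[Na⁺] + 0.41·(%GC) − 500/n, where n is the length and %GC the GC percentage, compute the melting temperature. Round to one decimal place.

Length n = 46. Base counts: G=10, T=15, C=10, A=11
G+C = 20, so %GC = 20/46 × 100 = 43.478%
Salt term: 16.6 × (-0.054) = -0.896
GC term: 0.41 × 43.478 = 17.826; length term: −500/46 = −10.87
Tm = 81.5 + (-0.896) + 17.826 − 10.87 = 87.56 → 87.6°C

87.6°C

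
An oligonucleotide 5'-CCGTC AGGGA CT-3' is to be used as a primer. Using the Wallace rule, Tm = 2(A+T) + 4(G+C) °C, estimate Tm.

40°C

Counting bases: G=4, A=2, T=2, C=4
AT pairs contribute 4, GC pairs contribute 8.
Tm = 2×4 + 4×8 = 40°C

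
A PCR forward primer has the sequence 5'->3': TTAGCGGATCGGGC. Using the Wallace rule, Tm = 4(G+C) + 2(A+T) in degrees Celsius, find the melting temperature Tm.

46°C

T=3, C=3, G=6, A=2
A+T = 5, G+C = 9
Tm = 4·9 + 2·5 = 36 + 10 = 46°C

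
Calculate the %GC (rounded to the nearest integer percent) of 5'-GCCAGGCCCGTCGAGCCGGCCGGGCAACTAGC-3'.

C=13, T=2, A=5, G=12
G+C = 12 + 13 = 25 out of 32 bases
%GC = 25/32 × 100 = 78.12% ≈ 78%

78%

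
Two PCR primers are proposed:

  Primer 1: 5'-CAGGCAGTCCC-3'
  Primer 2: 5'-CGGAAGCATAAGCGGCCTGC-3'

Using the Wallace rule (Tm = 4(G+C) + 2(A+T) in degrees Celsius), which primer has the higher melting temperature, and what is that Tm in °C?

Primer 1: A+T=3, G+C=8 → Tm = 2(3)+4(8) = 38°C
Primer 2: A+T=7, G+C=13 → Tm = 2(7)+4(13) = 66°C
38°C vs 66°C → primer 2 is higher.

Primer 2, 66°C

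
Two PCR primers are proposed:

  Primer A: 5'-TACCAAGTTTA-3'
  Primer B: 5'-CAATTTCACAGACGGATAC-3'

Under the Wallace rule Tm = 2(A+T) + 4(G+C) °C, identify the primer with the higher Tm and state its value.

Primer A: A+T=8, G+C=3 → Tm = 2(8)+4(3) = 28°C
Primer B: A+T=11, G+C=8 → Tm = 2(11)+4(8) = 54°C
28°C vs 54°C → primer B is higher.

Primer B, 54°C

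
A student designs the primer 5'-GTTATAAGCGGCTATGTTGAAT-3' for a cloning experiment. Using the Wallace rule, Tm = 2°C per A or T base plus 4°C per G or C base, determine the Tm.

60°C

C=2, T=8, G=6, A=6
A+T = 14, G+C = 8
Tm = 2×14 + 4×8 = 60°C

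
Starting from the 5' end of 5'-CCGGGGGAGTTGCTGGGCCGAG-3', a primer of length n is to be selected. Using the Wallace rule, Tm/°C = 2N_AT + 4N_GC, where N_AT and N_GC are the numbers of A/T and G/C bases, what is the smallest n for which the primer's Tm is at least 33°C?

n = 9

First 8 bases: CCGGGGGA → Tm = 30°C (< 33°C)
First 9 bases: CCGGGGGAG → Tm = 34°C (≥ 33°C)
Since every base adds ≥2°C, Tm only increases with n, so the threshold is first crossed at n = 9.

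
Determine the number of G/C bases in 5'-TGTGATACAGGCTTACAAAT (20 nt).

7

A=7, G=4, C=3, T=6
G+C = 4 + 3 = 7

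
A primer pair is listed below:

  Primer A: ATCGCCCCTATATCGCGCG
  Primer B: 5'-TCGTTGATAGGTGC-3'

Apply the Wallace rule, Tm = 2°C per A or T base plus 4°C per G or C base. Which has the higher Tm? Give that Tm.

Primer A, 62°C

Primer A: A+T=7, G+C=12 → Tm = 2(7)+4(12) = 62°C
Primer B: A+T=7, G+C=7 → Tm = 2(7)+4(7) = 42°C
62°C vs 42°C → primer A is higher.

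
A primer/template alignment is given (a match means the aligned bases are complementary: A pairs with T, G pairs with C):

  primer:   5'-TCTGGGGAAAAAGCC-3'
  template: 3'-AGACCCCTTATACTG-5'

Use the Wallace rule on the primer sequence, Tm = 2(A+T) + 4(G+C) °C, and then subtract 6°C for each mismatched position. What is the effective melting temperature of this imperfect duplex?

28°C

Primer base counts: A=5, T=2, G=5, C=3 → A+T=7, G+C=8
Perfect-match Tm = 2(7) + 4(8) = 14 + 32 = 46°C
Mismatches (positions where the bases are not complementary): 3 (at positions 10, 12, 14)
Effective Tm = 46 − 3×6 = 46 − 18 = 28°C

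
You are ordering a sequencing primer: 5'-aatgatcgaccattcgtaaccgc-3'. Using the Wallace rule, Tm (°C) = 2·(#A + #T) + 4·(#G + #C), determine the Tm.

68°C

Base counts: G=4, C=7, T=5, A=7
AT pairs contribute 12, GC pairs contribute 11.
Tm = 2(12) + 4(11) = 24 + 44 = 68°C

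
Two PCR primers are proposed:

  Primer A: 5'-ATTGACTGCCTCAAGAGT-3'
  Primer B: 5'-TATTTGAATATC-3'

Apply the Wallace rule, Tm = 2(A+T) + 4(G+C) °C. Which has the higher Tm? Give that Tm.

Primer A, 52°C

Primer A: A+T=10, G+C=8 → Tm = 2(10)+4(8) = 52°C
Primer B: A+T=10, G+C=2 → Tm = 2(10)+4(2) = 28°C
52°C vs 28°C → primer A is higher.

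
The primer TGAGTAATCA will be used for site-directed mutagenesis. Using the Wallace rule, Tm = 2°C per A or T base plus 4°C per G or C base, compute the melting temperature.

26°C

G=2, C=1, T=3, A=4
So N_AT = 7 and N_GC = 3.
Tm = 2(7) + 4(3) = 14 + 12 = 26°C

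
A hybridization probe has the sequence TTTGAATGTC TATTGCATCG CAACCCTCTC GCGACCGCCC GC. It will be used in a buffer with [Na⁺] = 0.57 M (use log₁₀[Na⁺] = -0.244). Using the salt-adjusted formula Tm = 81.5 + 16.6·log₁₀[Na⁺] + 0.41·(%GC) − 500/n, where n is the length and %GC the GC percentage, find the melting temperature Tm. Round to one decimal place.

Length n = 42. Base counts: T=11, G=8, A=7, C=16
G+C = 24, so %GC = 24/42 × 100 = 57.143%
Salt term: 16.6 × (-0.244) = -4.05
GC term: 0.41 × 57.143 = 23.429; length term: −500/42 = −11.905
Tm = 81.5 + (-4.05) + 23.429 − 11.905 = 88.974 → 89.0°C

89.0°C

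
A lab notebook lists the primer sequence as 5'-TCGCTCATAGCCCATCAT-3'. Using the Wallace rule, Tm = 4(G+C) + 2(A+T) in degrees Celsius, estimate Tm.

G=2, C=7, A=4, T=5
A+T = 9, G+C = 9
Tm = 2(9) + 4(9) = 18 + 36 = 54°C

54°C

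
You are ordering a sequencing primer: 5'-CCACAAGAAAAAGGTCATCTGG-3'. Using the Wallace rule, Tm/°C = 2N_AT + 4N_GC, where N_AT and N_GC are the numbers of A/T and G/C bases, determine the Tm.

G=5, T=3, C=5, A=9
AT pairs contribute 12, GC pairs contribute 10.
Tm = 4·10 + 2·12 = 40 + 24 = 64°C

64°C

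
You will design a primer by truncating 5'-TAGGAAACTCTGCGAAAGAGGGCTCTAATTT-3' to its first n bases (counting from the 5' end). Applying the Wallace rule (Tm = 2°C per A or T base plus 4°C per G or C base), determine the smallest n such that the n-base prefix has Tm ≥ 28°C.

First 9 bases: TAGGAAACT → Tm = 24°C (< 28°C)
First 10 bases: TAGGAAACTC → Tm = 28°C (≥ 28°C)
Since every base adds ≥2°C, Tm only increases with n, so the threshold is first crossed at n = 10.

n = 10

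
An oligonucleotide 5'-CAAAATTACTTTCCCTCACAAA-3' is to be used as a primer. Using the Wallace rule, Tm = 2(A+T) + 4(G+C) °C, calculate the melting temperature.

58°C

Base counts: G=0, C=7, A=9, T=6
A+T = 15, G+C = 7
Tm = 2×15 + 4×7 = 58°C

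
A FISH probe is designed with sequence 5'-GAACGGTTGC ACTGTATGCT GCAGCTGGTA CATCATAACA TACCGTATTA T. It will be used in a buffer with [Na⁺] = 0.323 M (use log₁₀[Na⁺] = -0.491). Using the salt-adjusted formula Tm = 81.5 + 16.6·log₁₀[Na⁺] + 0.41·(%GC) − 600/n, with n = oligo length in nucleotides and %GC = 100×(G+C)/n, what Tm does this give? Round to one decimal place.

79.3°C

Length n = 51. Scanning the sequence gives C=11, A=14, G=11, T=15.
G+C = 22, so %GC = 22/51 × 100 = 43.137%
Salt term: 16.6 × (-0.491) = -8.151
GC term: 0.41 × 43.137 = 17.686; length term: −600/51 = −11.765
Tm = 81.5 + (-8.151) + 17.686 − 11.765 = 79.27 → 79.3°C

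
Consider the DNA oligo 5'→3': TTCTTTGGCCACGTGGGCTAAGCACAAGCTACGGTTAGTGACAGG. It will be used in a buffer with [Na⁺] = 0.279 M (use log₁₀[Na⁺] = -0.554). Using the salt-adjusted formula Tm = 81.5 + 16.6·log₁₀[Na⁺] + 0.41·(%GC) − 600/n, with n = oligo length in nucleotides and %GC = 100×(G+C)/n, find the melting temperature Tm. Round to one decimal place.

Length n = 45. Base counts: A=10, T=11, C=10, G=14
G+C = 24, so %GC = 24/45 × 100 = 53.333%
Salt term: 16.6 × (-0.554) = -9.196
GC term: 0.41 × 53.333 = 21.867; length term: −600/45 = −13.333
Tm = 81.5 + (-9.196) + 21.867 − 13.333 = 80.838 → 80.8°C

80.8°C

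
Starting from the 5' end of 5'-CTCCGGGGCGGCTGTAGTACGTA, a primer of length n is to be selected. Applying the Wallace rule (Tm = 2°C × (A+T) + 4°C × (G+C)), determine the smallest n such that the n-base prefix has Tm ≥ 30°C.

First 7 bases: CTCCGGG → Tm = 26°C (< 30°C)
First 8 bases: CTCCGGGG → Tm = 30°C (≥ 30°C)
Each additional base adds 2°C (A/T) or 4°C (G/C), so Tm is non-decreasing in n; n = 8 is the first length to reach 30°C.

n = 8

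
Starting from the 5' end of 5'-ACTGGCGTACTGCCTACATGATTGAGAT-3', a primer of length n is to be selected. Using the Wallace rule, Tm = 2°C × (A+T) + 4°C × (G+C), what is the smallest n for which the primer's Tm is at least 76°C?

First 25 bases: ACTGGCGTACTGCCTACATGATTGA → Tm = 74°C (< 76°C)
First 26 bases: ACTGGCGTACTGCCTACATGATTGAG → Tm = 78°C (≥ 76°C)
Since every base adds ≥2°C, Tm only increases with n, so the threshold is first crossed at n = 26.

n = 26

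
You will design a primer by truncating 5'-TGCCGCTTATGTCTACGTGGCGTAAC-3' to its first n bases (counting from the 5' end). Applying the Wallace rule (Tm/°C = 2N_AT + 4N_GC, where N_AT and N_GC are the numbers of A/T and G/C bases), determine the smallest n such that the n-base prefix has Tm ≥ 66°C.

First 20 bases: TGCCGCTTATGTCTACGTGG → Tm = 62°C (< 66°C)
First 21 bases: TGCCGCTTATGTCTACGTGGC → Tm = 66°C (≥ 66°C)
Since every base adds ≥2°C, Tm only increases with n, so the threshold is first crossed at n = 21.

n = 21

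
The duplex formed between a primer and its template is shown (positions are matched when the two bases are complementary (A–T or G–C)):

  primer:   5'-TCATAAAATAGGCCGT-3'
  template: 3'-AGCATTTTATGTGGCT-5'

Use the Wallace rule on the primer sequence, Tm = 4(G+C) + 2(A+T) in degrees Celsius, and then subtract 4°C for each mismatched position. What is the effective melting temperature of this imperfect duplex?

28°C

Primer base counts: A=6, T=4, G=3, C=3 → A+T=10, G+C=6
Perfect-match Tm = 2(10) + 4(6) = 20 + 24 = 44°C
Mismatches (positions where the bases are not complementary): 4 (at positions 3, 11, 12, 16)
Effective Tm = 44 − 4×4 = 44 − 16 = 28°C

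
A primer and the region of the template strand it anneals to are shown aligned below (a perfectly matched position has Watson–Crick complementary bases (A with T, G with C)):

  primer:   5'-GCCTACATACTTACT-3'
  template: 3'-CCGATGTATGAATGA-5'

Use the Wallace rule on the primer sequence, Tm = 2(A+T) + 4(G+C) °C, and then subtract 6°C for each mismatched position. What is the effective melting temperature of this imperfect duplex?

Primer base counts: A=4, T=5, G=1, C=5 → A+T=9, G+C=6
Perfect-match Tm = 2(9) + 4(6) = 18 + 24 = 42°C
Mismatches (positions where the bases are not complementary): 1 (at position 2)
Effective Tm = 42 − 1×6 = 42 − 6 = 36°C

36°C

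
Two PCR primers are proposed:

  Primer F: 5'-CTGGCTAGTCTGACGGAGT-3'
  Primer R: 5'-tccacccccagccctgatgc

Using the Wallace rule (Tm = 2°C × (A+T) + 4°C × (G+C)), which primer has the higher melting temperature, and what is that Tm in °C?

Primer F: A+T=8, G+C=11 → Tm = 2(8)+4(11) = 60°C
Primer R: A+T=6, G+C=14 → Tm = 2(6)+4(14) = 68°C
60°C vs 68°C → primer R is higher.

Primer R, 68°C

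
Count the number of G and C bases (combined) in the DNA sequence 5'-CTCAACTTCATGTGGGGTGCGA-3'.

A=4, T=6, G=7, C=5
Total G or C: 7 + 5 = 12

12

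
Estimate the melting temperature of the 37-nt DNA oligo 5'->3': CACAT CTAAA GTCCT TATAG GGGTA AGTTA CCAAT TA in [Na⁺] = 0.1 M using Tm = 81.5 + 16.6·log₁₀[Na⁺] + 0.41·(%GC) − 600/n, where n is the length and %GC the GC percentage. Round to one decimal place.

Length n = 37. G=6, A=13, C=7, T=11
G+C = 13, so %GC = 13/37 × 100 = 35.135%
Salt term: 16.6 × (-1) = -16.6
GC term: 0.41 × 35.135 = 14.405; length term: −600/37 = −16.216
Tm = 81.5 + (-16.6) + 14.405 − 16.216 = 63.089 → 63.1°C

63.1°C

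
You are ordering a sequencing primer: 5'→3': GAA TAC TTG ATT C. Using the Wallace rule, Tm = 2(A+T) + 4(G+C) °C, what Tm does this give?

Base counts: C=2, T=5, A=4, G=2
So N_AT = 9 and N_GC = 4.
Tm = 4·4 + 2·9 = 16 + 18 = 34°C

34°C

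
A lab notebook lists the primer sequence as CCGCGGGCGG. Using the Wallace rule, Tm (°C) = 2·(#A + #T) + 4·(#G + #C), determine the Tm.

40°C

T=0, G=6, C=4, A=0
AT pairs contribute 0, GC pairs contribute 10.
Tm = 2(0) + 4(10) = 0 + 40 = 40°C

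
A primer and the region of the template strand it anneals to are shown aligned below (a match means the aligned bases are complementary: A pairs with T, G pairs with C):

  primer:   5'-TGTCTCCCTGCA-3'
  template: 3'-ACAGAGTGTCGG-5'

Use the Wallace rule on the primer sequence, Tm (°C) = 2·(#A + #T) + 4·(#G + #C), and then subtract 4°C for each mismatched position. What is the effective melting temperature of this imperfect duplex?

26°C

Primer base counts: A=1, T=4, G=2, C=5 → A+T=5, G+C=7
Perfect-match Tm = 2(5) + 4(7) = 10 + 28 = 38°C
Mismatches (positions where the bases are not complementary): 3 (at positions 7, 9, 12)
Effective Tm = 38 − 3×4 = 38 − 12 = 26°C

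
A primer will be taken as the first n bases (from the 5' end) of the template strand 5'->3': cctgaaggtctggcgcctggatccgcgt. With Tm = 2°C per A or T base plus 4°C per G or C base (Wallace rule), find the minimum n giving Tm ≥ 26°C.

First 7 bases: CCTGAAG → Tm = 22°C (< 26°C)
First 8 bases: CCTGAAGG → Tm = 26°C (≥ 26°C)
Each additional base adds 2°C (A/T) or 4°C (G/C), so Tm is non-decreasing in n; n = 8 is the first length to reach 26°C.

n = 8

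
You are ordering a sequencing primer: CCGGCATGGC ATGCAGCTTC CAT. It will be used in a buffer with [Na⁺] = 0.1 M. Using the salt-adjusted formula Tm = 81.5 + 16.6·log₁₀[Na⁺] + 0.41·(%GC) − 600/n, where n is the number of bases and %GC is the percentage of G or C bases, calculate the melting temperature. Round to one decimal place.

Length n = 23. Counting bases: G=6, T=5, C=8, A=4
G+C = 14, so %GC = 14/23 × 100 = 60.87%
Salt term: 16.6 × (-1) = -16.6
GC term: 0.41 × 60.87 = 24.957; length term: −600/23 = −26.087
Tm = 81.5 + (-16.6) + 24.957 − 26.087 = 63.77 → 63.8°C

63.8°C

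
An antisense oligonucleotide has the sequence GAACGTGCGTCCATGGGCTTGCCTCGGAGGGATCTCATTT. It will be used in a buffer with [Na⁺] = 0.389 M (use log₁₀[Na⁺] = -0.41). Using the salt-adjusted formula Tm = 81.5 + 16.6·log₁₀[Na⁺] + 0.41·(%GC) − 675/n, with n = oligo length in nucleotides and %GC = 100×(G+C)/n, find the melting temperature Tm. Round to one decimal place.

Length n = 40. Scanning the sequence gives T=11, C=10, A=6, G=13.
G+C = 23, so %GC = 23/40 × 100 = 57.5%
Salt term: 16.6 × (-0.41) = -6.806
GC term: 0.41 × 57.5 = 23.575; length term: −675/40 = −16.875
Tm = 81.5 + (-6.806) + 23.575 − 16.875 = 81.394 → 81.4°C

81.4°C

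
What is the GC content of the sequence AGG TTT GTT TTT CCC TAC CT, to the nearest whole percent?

Counting bases: T=10, C=5, A=2, G=3
G+C = 3 + 5 = 8 out of 20 bases
%GC = 8/20 × 100 = 40% ≈ 40%

40%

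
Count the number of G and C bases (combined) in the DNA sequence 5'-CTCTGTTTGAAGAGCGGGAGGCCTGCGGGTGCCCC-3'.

Counting bases: T=7, C=10, A=4, G=14
Total G or C: 14 + 10 = 24

24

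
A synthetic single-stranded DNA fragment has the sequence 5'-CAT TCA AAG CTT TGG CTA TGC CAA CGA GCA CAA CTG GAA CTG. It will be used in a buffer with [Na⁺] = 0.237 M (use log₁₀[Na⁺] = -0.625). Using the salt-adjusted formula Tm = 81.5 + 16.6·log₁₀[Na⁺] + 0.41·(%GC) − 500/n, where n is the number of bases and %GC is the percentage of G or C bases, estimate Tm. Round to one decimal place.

78.7°C

Length n = 42. Base counts: G=9, A=13, C=11, T=9
G+C = 20, so %GC = 20/42 × 100 = 47.619%
Salt term: 16.6 × (-0.625) = -10.375
GC term: 0.41 × 47.619 = 19.524; length term: −500/42 = −11.905
Tm = 81.5 + (-10.375) + 19.524 − 11.905 = 78.744 → 78.7°C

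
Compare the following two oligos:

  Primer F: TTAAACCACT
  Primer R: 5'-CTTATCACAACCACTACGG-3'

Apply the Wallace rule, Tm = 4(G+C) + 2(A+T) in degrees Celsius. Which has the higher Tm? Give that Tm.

Primer F: A+T=7, G+C=3 → Tm = 2(7)+4(3) = 26°C
Primer R: A+T=10, G+C=9 → Tm = 2(10)+4(9) = 56°C
26°C vs 56°C → primer R is higher.

Primer R, 56°C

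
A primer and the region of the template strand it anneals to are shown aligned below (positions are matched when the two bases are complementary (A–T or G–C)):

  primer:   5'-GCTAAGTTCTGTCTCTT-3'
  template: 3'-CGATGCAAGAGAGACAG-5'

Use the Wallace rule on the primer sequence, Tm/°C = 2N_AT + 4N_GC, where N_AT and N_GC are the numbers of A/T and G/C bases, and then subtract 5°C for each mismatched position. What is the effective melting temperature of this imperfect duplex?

28°C

Primer base counts: A=2, T=8, G=3, C=4 → A+T=10, G+C=7
Perfect-match Tm = 2(10) + 4(7) = 20 + 28 = 48°C
Mismatches (positions where the bases are not complementary): 4 (at positions 5, 11, 15, 17)
Effective Tm = 48 − 4×5 = 48 − 20 = 28°C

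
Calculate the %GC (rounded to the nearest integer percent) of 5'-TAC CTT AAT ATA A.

T=5, A=6, C=2, G=0
G+C = 0 + 2 = 2 out of 13 bases
%GC = 2/13 × 100 = 15.38% ≈ 15%

15%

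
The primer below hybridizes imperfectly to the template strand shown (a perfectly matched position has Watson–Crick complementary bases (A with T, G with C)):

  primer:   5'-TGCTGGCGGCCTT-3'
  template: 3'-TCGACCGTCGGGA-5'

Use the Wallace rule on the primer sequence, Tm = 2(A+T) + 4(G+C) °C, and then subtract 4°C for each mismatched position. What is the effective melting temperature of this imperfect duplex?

Primer base counts: A=0, T=4, G=5, C=4 → A+T=4, G+C=9
Perfect-match Tm = 2(4) + 4(9) = 8 + 36 = 44°C
Mismatches (positions where the bases are not complementary): 3 (at positions 1, 8, 12)
Effective Tm = 44 − 3×4 = 44 − 12 = 32°C

32°C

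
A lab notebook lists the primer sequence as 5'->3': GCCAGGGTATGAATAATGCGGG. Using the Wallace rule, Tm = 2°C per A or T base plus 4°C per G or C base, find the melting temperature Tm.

A=6, G=9, C=3, T=4
A+T = 10, G+C = 12
Tm = 4·12 + 2·10 = 48 + 20 = 68°C

68°C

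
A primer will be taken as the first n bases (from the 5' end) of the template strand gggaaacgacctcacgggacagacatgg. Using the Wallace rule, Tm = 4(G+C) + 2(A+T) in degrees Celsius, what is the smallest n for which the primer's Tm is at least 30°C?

n = 10

First 9 bases: GGGAAACGA → Tm = 28°C (< 30°C)
First 10 bases: GGGAAACGAC → Tm = 32°C (≥ 30°C)
Since every base adds ≥2°C, Tm only increases with n, so the threshold is first crossed at n = 10.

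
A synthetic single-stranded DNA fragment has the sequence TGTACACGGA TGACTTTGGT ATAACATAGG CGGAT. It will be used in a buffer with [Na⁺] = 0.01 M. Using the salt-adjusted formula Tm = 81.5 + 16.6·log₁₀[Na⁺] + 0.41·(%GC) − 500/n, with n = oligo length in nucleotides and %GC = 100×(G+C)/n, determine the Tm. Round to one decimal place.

51.6°C

Length n = 35. Scanning the sequence gives C=5, T=10, A=10, G=10.
G+C = 15, so %GC = 15/35 × 100 = 42.857%
Salt term: 16.6 × (-2) = -33.2
GC term: 0.41 × 42.857 = 17.571; length term: −500/35 = −14.286
Tm = 81.5 + (-33.2) + 17.571 − 14.286 = 51.585 → 51.6°C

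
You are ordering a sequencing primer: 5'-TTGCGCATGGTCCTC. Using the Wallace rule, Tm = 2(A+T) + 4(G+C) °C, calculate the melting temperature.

Base counts: A=1, C=5, T=5, G=4
A+T = 6, G+C = 9
Tm = 2(6) + 4(9) = 12 + 36 = 48°C

48°C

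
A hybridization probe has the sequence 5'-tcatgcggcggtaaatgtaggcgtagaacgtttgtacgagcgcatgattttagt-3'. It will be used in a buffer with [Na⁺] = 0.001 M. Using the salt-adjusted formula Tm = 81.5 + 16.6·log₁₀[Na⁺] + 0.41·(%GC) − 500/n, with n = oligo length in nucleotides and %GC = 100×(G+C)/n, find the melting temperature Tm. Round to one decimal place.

41.4°C

Length n = 54. Base counts: C=8, A=13, T=16, G=17
G+C = 25, so %GC = 25/54 × 100 = 46.296%
Salt term: 16.6 × (-3) = -49.8
GC term: 0.41 × 46.296 = 18.981; length term: −500/54 = −9.259
Tm = 81.5 + (-49.8) + 18.981 − 9.259 = 41.422 → 41.4°C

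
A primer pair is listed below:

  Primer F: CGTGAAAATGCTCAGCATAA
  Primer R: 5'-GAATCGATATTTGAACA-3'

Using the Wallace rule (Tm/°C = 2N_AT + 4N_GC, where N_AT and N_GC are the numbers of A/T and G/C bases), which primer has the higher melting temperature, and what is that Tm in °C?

Primer F, 56°C

Primer F: A+T=12, G+C=8 → Tm = 2(12)+4(8) = 56°C
Primer R: A+T=12, G+C=5 → Tm = 2(12)+4(5) = 44°C
56°C vs 44°C → primer F is higher.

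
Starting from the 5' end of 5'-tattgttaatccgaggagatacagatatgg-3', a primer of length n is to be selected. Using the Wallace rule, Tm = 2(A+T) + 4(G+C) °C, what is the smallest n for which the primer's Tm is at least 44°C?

n = 16

First 15 bases: TATTGTTAATCCGAG → Tm = 40°C (< 44°C)
First 16 bases: TATTGTTAATCCGAGG → Tm = 44°C (≥ 44°C)
Each additional base adds 2°C (A/T) or 4°C (G/C), so Tm is non-decreasing in n; n = 16 is the first length to reach 44°C.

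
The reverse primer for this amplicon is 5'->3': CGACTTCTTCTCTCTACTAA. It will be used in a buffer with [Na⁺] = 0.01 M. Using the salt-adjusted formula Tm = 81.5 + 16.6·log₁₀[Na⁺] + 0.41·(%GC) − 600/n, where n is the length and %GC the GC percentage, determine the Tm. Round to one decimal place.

Length n = 20. G=1, T=8, A=4, C=7
G+C = 8, so %GC = 8/20 × 100 = 40%
Salt term: 16.6 × (-2) = -33.2
GC term: 0.41 × 40 = 16.4; length term: −600/20 = −30
Tm = 81.5 + (-33.2) + 16.4 − 30 = 34.7 → 34.7°C

34.7°C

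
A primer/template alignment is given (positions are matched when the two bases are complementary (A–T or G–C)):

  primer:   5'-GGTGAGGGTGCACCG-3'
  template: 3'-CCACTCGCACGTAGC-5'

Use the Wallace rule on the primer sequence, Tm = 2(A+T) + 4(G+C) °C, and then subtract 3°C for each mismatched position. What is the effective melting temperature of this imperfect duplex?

Primer base counts: A=2, T=2, G=8, C=3 → A+T=4, G+C=11
Perfect-match Tm = 2(4) + 4(11) = 8 + 44 = 52°C
Mismatches (positions where the bases are not complementary): 2 (at positions 7, 13)
Effective Tm = 52 − 2×3 = 52 − 6 = 46°C

46°C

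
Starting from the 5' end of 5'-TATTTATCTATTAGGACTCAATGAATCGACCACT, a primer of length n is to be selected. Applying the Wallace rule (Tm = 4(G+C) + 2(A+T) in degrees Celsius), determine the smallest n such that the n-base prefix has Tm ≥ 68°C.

n = 27

First 26 bases: TATTTATCTATTAGGACTCAATGAAT → Tm = 64°C (< 68°C)
First 27 bases: TATTTATCTATTAGGACTCAATGAATC → Tm = 68°C (≥ 68°C)
Each additional base adds 2°C (A/T) or 4°C (G/C), so Tm is non-decreasing in n; n = 27 is the first length to reach 68°C.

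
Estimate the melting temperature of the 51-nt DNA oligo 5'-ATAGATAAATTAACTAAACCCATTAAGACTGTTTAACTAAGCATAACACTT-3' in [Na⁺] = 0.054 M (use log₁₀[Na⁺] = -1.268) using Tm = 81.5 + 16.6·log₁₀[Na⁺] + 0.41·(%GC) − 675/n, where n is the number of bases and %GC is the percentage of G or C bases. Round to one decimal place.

Length n = 51. Base counts: T=15, C=9, A=23, G=4
G+C = 13, so %GC = 13/51 × 100 = 25.49%
Salt term: 16.6 × (-1.268) = -21.049
GC term: 0.41 × 25.49 = 10.451; length term: −675/51 = −13.235
Tm = 81.5 + (-21.049) + 10.451 − 13.235 = 57.667 → 57.7°C

57.7°C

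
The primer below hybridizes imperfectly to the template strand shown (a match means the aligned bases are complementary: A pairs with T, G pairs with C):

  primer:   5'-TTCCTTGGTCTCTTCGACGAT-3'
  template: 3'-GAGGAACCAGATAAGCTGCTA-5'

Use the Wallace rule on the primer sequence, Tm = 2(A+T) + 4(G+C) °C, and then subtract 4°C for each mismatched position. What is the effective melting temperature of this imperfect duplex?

54°C

Primer base counts: A=2, T=9, G=4, C=6 → A+T=11, G+C=10
Perfect-match Tm = 2(11) + 4(10) = 22 + 40 = 62°C
Mismatches (positions where the bases are not complementary): 2 (at positions 1, 12)
Effective Tm = 62 − 2×4 = 62 − 8 = 54°C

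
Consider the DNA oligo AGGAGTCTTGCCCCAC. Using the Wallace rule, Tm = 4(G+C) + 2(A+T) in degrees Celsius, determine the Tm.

Counting bases: C=6, T=3, A=3, G=4
A+T = 6, G+C = 10
Tm = 4·10 + 2·6 = 40 + 12 = 52°C

52°C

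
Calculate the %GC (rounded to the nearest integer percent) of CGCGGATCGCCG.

83%

Counting bases: T=1, C=5, G=5, A=1
G+C = 5 + 5 = 10 out of 12 bases
%GC = 10/12 × 100 = 83.33% ≈ 83%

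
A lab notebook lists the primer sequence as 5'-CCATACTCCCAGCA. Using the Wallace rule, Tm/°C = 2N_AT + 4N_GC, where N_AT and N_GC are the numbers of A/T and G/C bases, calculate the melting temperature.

G=1, T=2, A=4, C=7
A+T = 6, G+C = 8
Tm = 2×6 + 4×8 = 44°C

44°C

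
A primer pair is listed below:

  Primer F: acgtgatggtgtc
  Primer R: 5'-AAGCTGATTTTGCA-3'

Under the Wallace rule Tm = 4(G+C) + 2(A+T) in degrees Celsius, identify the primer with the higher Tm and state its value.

Primer F, 40°C

Primer F: A+T=6, G+C=7 → Tm = 2(6)+4(7) = 40°C
Primer R: A+T=9, G+C=5 → Tm = 2(9)+4(5) = 38°C
40°C vs 38°C → primer F is higher.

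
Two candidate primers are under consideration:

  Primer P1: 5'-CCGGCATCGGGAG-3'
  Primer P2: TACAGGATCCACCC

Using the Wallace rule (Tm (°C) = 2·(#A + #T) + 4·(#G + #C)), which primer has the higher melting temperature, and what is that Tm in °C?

Primer P1: A+T=3, G+C=10 → Tm = 2(3)+4(10) = 46°C
Primer P2: A+T=6, G+C=8 → Tm = 2(6)+4(8) = 44°C
46°C vs 44°C → primer P1 is higher.

Primer P1, 46°C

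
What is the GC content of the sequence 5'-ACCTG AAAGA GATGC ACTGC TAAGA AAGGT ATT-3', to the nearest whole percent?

Base counts: G=8, A=13, C=5, T=7
G+C = 8 + 5 = 13 out of 33 bases
%GC = 13/33 × 100 = 39.39% ≈ 39%

39%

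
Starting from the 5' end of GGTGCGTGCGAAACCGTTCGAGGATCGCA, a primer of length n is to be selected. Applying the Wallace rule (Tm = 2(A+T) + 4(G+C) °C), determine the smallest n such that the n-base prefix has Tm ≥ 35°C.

First 9 bases: GGTGCGTGC → Tm = 32°C (< 35°C)
First 10 bases: GGTGCGTGCG → Tm = 36°C (≥ 35°C)
Each additional base adds 2°C (A/T) or 4°C (G/C), so Tm is non-decreasing in n; n = 10 is the first length to reach 35°C.

n = 10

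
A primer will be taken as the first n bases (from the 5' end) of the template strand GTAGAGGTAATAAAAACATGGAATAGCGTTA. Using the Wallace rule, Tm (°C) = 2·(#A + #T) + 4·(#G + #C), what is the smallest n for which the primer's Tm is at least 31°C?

n = 12

First 11 bases: GTAGAGGTAAT → Tm = 30°C (< 31°C)
First 12 bases: GTAGAGGTAATA → Tm = 32°C (≥ 31°C)
Since every base adds ≥2°C, Tm only increases with n, so the threshold is first crossed at n = 12.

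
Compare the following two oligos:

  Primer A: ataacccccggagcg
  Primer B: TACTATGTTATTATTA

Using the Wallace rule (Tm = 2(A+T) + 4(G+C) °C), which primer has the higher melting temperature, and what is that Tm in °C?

Primer A, 50°C

Primer A: A+T=5, G+C=10 → Tm = 2(5)+4(10) = 50°C
Primer B: A+T=14, G+C=2 → Tm = 2(14)+4(2) = 36°C
50°C vs 36°C → primer A is higher.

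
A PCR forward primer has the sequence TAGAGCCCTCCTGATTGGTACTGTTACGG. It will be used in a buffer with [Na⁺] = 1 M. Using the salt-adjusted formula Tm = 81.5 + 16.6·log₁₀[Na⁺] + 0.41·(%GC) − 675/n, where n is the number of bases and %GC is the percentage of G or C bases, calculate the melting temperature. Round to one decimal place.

79.4°C

Length n = 29. Base counts: A=5, T=9, C=7, G=8
G+C = 15, so %GC = 15/29 × 100 = 51.724%
Salt term: 16.6 × (0) = 0
GC term: 0.41 × 51.724 = 21.207; length term: −675/29 = −23.276
Tm = 81.5 + (0) + 21.207 − 23.276 = 79.431 → 79.4°C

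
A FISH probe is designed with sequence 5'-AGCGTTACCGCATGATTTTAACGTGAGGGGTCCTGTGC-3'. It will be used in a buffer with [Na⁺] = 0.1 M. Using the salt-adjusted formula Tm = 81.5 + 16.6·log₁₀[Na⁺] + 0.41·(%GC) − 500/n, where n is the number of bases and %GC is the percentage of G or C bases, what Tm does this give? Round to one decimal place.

73.3°C

Length n = 38. Scanning the sequence gives G=12, C=8, T=11, A=7.
G+C = 20, so %GC = 20/38 × 100 = 52.632%
Salt term: 16.6 × (-1) = -16.6
GC term: 0.41 × 52.632 = 21.579; length term: −500/38 = −13.158
Tm = 81.5 + (-16.6) + 21.579 − 13.158 = 73.321 → 73.3°C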